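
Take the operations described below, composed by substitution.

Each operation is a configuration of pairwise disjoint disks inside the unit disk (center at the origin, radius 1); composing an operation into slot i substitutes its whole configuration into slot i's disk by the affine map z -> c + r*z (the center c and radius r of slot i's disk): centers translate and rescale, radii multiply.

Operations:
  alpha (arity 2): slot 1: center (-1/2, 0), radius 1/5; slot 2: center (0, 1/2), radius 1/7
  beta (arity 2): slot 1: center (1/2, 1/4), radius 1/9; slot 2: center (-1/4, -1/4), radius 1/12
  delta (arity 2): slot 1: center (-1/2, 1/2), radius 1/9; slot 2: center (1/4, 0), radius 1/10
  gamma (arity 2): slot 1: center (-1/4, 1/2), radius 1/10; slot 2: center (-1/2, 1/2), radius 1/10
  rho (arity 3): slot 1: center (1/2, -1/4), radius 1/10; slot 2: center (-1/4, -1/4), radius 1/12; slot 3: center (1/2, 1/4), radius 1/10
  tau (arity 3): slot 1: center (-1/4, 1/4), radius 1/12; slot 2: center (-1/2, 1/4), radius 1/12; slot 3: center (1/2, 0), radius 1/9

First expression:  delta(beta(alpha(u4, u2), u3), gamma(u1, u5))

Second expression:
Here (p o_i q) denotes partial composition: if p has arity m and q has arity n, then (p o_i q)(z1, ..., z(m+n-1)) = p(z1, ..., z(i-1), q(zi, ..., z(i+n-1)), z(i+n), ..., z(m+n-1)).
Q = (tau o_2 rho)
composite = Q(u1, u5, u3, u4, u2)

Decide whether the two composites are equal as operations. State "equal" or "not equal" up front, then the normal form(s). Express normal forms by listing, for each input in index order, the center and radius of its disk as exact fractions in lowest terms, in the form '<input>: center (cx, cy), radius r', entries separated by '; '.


not equal; first: u1: center (9/40, 1/20), radius 1/100; u2: center (-4/9, 173/324), radius 1/567; u3: center (-19/36, 17/36), radius 1/108; u4: center (-73/162, 19/36), radius 1/405; u5: center (1/5, 1/20), radius 1/100; second: u1: center (-1/4, 1/4), radius 1/12; u2: center (1/2, 0), radius 1/9; u3: center (-25/48, 11/48), radius 1/144; u4: center (-11/24, 13/48), radius 1/120; u5: center (-11/24, 11/48), radius 1/120


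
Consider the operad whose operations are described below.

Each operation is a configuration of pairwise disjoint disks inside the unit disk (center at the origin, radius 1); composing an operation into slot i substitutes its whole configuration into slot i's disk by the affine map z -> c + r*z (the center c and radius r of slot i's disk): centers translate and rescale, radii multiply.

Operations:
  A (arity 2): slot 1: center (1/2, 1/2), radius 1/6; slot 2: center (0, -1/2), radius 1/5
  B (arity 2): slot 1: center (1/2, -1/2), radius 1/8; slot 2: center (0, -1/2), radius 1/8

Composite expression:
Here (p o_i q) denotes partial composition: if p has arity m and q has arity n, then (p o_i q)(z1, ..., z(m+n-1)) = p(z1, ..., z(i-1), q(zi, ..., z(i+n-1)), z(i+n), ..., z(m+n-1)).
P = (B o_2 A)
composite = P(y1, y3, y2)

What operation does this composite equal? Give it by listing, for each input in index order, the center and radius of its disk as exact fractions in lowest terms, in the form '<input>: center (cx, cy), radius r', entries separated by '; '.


Nesting under B composes maps z -> c + r*z down each y-path.
y1 passes through 1 substitution, ending at center (1/2, -1/2), radius 1/8
y3 passes through 2 substitutions, ending at center (1/16, -7/16), radius 1/48
y2 passes through 2 substitutions, ending at center (0, -9/16), radius 1/40

y1: center (1/2, -1/2), radius 1/8; y2: center (0, -9/16), radius 1/40; y3: center (1/16, -7/16), radius 1/48


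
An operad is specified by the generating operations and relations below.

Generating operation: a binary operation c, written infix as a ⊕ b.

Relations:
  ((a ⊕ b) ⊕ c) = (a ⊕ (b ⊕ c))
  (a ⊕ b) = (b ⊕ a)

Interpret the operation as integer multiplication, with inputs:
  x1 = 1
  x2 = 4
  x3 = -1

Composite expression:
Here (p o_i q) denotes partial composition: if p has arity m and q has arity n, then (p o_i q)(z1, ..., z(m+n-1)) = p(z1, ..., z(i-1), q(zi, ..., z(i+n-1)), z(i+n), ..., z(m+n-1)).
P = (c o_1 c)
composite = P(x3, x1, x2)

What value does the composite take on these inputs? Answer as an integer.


-4

(x3 ⊕ x1) = -1
((x3 ⊕ x1) ⊕ x2) = -4


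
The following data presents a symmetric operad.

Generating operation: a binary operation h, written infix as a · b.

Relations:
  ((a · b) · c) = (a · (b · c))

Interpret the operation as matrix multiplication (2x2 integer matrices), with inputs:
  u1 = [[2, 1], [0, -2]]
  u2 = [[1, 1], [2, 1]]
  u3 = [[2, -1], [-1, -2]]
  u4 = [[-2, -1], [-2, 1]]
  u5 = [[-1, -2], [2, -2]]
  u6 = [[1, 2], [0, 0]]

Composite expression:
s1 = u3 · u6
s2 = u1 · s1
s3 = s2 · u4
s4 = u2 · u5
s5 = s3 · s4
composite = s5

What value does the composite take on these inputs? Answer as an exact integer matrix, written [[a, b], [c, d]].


(u3 · u6) = [[2, 4], [-1, -2]]
(u1 · (u3 · u6)) = [[3, 6], [2, 4]]
((u1 · (u3 · u6)) · u4) = [[-18, 3], [-12, 2]]
(u2 · u5) = [[1, -4], [0, -6]]
(((u1 · (u3 · u6)) · u4) · (u2 · u5)) = [[-18, 54], [-12, 36]]

[[-18, 54], [-12, 36]]


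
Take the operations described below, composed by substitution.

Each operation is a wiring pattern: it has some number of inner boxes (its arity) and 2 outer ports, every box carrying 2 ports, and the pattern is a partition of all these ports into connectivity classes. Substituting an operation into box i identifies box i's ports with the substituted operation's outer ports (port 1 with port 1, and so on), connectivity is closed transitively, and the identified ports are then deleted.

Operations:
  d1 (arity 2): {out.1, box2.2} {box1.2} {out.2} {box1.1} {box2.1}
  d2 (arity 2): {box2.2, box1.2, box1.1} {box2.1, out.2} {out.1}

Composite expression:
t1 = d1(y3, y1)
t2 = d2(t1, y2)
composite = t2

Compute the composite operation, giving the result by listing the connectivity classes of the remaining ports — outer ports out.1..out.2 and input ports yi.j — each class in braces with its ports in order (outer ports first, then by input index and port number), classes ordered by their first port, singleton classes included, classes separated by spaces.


{out.1} {out.2, y2.1} {y1.1} {y1.2, y2.2} {y3.1} {y3.2}


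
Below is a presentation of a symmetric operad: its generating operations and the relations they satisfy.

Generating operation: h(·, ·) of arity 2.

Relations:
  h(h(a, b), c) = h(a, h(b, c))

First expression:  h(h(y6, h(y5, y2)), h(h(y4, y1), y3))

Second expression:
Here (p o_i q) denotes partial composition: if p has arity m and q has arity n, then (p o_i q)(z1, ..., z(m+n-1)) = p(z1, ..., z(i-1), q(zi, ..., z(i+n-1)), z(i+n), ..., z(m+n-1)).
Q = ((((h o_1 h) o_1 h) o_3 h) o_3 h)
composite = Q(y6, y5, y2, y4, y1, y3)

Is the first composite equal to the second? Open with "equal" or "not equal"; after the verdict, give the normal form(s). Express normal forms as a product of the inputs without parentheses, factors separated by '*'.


equal — both sides give y6 * y5 * y2 * y4 * y1 * y3

The first expression, normalized: y6 * y5 * y2 * y4 * y1 * y3
The second expression, normalized: y6 * y5 * y2 * y4 * y1 * y3
The forms coincide; equal.


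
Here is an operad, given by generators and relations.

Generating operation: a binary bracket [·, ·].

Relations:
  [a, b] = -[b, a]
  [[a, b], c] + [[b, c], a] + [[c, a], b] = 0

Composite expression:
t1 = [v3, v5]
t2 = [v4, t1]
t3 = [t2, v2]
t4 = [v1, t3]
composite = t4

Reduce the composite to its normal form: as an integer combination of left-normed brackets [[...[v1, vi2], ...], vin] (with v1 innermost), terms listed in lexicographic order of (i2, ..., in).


[[[[v1, v2], v3], v5], v4] - [[[[v1, v2], v4], v3], v5] + [[[[v1, v2], v4], v5], v3] - [[[[v1, v2], v5], v3], v4] - [[[[v1, v3], v5], v4], v2] + [[[[v1, v4], v3], v5], v2] - [[[[v1, v4], v5], v3], v2] + [[[[v1, v5], v3], v4], v2]

Left-normed coefficients sit on the v1-initial expansion words.
Composite bracket: [v1, [[v4, [v3, v5]], v2]]
The bracket unfolds into 16 signed words via [a, b] = ab - ba (2^4 = 16).
Words beginning with v1 determine it all:
  word v1v2v3v5v4 has sign +1, contributing +[[[[v1, v2], v3], v5], v4]
  word v1v2v4v3v5 has sign -1, contributing -[[[[v1, v2], v4], v3], v5]
  word v1v2v4v5v3 has sign +1, contributing +[[[[v1, v2], v4], v5], v3]
  word v1v2v5v3v4 has sign -1, contributing -[[[[v1, v2], v5], v3], v4]
  word v1v3v5v4v2 has sign -1, contributing -[[[[v1, v3], v5], v4], v2]
  word v1v4v3v5v2 has sign +1, contributing +[[[[v1, v4], v3], v5], v2]
  word v1v4v5v3v2 has sign -1, contributing -[[[[v1, v4], v5], v3], v2]
  word v1v5v3v4v2 has sign +1, contributing +[[[[v1, v5], v3], v4], v2]


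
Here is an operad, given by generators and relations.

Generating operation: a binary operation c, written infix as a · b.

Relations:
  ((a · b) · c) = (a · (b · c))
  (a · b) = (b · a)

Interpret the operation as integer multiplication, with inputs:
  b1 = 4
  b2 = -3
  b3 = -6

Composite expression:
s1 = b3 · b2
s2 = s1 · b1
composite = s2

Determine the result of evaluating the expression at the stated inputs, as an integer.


72

(b3 · b2) = 18
((b3 · b2) · b1) = 72


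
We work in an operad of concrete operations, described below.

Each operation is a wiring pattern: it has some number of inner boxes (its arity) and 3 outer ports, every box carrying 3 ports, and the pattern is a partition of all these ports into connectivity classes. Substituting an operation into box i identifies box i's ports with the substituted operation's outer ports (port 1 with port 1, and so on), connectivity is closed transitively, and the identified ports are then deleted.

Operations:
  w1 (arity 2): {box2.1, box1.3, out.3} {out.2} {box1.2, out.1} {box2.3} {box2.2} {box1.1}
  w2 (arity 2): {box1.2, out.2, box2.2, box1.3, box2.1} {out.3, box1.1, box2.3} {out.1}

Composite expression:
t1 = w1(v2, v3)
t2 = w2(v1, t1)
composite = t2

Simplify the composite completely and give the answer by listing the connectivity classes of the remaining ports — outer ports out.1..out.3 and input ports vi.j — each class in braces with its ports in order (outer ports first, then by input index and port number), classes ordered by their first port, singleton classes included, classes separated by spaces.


{out.1} {out.2, v1.2, v1.3, v2.2} {out.3, v1.1, v2.3, v3.1} {v2.1} {v3.2} {v3.3}

Two ports join when wires chain via w2-identified ports.
stage w1: inputs (v2, v3), connectivity {out.1, v2.2} {out.2} {out.3, v2.3, v3.1} {v2.1} {v3.2} {v3.3}, out.j its boundary
stage w2: inputs (v1, v2, v3), connectivity {out.1} {out.2, v1.2, v1.3, v2.2} {out.3, v1.1, v2.3, v3.1} {v2.1} {v3.2} {v3.3}, out.j its boundary


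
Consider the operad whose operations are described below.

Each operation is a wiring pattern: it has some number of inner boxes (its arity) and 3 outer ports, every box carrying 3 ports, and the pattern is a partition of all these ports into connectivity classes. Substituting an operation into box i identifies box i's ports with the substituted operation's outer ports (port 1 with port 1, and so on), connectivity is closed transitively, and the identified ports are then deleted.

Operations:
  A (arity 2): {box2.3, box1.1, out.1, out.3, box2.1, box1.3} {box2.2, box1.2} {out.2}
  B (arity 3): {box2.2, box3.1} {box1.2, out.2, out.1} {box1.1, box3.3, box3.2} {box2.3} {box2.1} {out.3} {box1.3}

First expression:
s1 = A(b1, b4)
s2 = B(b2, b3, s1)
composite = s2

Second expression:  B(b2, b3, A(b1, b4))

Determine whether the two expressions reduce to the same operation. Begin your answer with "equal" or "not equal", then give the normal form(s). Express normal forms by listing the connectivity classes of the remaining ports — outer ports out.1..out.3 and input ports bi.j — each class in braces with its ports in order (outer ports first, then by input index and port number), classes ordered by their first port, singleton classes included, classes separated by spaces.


equal; both compose to {out.1, out.2, b2.2} {out.3} {b1.1, b1.3, b2.1, b3.2, b4.1, b4.3} {b1.2, b4.2} {b2.3} {b3.1} {b3.3}

Normal form of the first expression: {out.1, out.2, b2.2} {out.3} {b1.1, b1.3, b2.1, b3.2, b4.1, b4.3} {b1.2, b4.2} {b2.3} {b3.1} {b3.3}
Normal form of the second expression: {out.1, out.2, b2.2} {out.3} {b1.1, b1.3, b2.1, b3.2, b4.1, b4.3} {b1.2, b4.2} {b2.3} {b3.1} {b3.3}
One common form — equal.


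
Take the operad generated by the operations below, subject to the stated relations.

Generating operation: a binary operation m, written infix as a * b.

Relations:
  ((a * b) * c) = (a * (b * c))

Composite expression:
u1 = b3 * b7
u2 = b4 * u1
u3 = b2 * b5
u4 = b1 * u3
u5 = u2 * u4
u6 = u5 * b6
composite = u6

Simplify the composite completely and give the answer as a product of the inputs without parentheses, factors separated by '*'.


Associativity of m dissolves the nesting; only the b-input order survives.
(b3 * b7) spells out as b3 * b7
(b4 * (b3 * b7)) spells out as b4 * b3 * b7
(b2 * b5) spells out as b2 * b5
(b1 * (b2 * b5)) spells out as b1 * b2 * b5
((b4 * (b3 * b7)) * (b1 * (b2 * b5))) spells out as b4 * b3 * b7 * b1 * b2 * b5
(((b4 * (b3 * b7)) * (b1 * (b2 * b5))) * b6) spells out as b4 * b3 * b7 * b1 * b2 * b5 * b6

b4 * b3 * b7 * b1 * b2 * b5 * b6


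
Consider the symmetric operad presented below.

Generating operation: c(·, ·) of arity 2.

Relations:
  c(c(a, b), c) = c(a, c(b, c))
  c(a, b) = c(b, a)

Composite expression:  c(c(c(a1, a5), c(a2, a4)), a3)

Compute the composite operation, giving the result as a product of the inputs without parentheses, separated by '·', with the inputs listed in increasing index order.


Reordering under c is free, so list the a-inputs canonically.
c(a1, a5) spells out as a1 · a5
c(a2, a4) spells out as a2 · a4
c(c(a1, a5), c(a2, a4)) spells out as a1 · a5 · a2 · a4
c(c(c(a1, a5), c(a2, a4)), a3) spells out as a1 · a5 · a2 · a4 · a3
the factors in increasing index order: a1 · a2 · a3 · a4 · a5

a1 · a2 · a3 · a4 · a5


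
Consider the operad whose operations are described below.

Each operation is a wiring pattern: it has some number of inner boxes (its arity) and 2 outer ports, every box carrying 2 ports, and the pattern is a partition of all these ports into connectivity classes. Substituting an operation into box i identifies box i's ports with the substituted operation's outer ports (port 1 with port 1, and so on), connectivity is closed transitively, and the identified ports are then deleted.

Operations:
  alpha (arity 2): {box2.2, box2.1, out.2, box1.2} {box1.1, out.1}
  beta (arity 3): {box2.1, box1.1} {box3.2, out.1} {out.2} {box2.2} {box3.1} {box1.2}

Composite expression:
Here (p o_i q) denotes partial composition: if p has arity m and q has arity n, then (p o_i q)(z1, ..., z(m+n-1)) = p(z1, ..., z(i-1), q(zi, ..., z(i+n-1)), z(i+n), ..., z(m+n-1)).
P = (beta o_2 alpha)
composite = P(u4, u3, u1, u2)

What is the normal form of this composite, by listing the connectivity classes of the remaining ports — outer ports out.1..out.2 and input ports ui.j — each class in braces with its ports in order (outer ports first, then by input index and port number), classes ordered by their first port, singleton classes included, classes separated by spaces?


{out.1, u2.2} {out.2} {u1.1, u1.2, u3.2} {u2.1} {u3.1, u4.1} {u4.2}

Treat the ports identified at beta as solder joints: merge, then drop.
stage alpha: inputs (u3, u1), connectivity {out.1, u3.1} {out.2, u1.1, u1.2, u3.2}, out.j its boundary
stage beta: inputs (u4, u3, u1, u2), connectivity {out.1, u2.2} {out.2} {u1.1, u1.2, u3.2} {u2.1} {u3.1, u4.1} {u4.2}, out.j its boundary


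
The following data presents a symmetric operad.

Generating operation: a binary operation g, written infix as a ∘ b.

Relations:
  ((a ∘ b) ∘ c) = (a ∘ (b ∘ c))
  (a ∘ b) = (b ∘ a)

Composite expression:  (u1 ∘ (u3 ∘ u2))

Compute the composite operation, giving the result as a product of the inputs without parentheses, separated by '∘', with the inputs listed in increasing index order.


u1 ∘ u2 ∘ u3

With g associative and commutative, the u-input set is all that matters.
(u3 ∘ u2) unparenthesizes to u3 ∘ u2
(u1 ∘ (u3 ∘ u2)) unparenthesizes to u1 ∘ u3 ∘ u2
commutativity sorts the factors: u1 ∘ u2 ∘ u3


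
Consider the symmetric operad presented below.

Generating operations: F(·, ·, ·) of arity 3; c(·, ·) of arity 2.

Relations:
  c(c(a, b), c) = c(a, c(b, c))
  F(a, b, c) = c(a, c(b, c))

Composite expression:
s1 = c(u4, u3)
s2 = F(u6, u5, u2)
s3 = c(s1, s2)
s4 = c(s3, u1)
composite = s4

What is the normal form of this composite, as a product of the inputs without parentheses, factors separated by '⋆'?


u4 ⋆ u3 ⋆ u6 ⋆ u5 ⋆ u2 ⋆ u1

Key point: c is associative — brackets drop, the u-order remains.
c(u4, u3) reduces to u4 ⋆ u3
F(u6, u5, u2) reduces to u6 ⋆ u5 ⋆ u2
c(c(u4, u3), F(u6, u5, u2)) reduces to u4 ⋆ u3 ⋆ u6 ⋆ u5 ⋆ u2
c(c(c(u4, u3), F(u6, u5, u2)), u1) reduces to u4 ⋆ u3 ⋆ u6 ⋆ u5 ⋆ u2 ⋆ u1


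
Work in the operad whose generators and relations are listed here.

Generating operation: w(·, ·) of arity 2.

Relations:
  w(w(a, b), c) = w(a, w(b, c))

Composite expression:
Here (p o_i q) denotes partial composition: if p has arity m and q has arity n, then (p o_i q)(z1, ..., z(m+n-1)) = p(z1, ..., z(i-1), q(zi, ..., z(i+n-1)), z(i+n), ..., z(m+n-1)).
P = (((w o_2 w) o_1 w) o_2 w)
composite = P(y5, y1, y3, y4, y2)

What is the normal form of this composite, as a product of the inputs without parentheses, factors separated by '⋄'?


Under associativity of w, the answer is the y's in reading order.
w(y1, y3) flattens to y1 ⋄ y3
w(y5, w(y1, y3)) flattens to y5 ⋄ y1 ⋄ y3
w(y4, y2) flattens to y4 ⋄ y2
w(w(y5, w(y1, y3)), w(y4, y2)) flattens to y5 ⋄ y1 ⋄ y3 ⋄ y4 ⋄ y2

y5 ⋄ y1 ⋄ y3 ⋄ y4 ⋄ y2


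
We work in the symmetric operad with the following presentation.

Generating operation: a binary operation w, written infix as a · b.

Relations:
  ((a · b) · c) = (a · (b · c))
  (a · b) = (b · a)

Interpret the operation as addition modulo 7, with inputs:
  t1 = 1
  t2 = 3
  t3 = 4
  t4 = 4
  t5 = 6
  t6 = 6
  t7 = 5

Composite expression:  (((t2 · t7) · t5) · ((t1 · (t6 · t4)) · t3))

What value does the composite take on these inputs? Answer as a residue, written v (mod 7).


1 (mod 7)

(t2 · t7) = 1
((t2 · t7) · t5) = 0
(t6 · t4) = 3
(t1 · (t6 · t4)) = 4
((t1 · (t6 · t4)) · t3) = 1
(((t2 · t7) · t5) · ((t1 · (t6 · t4)) · t3)) = 1


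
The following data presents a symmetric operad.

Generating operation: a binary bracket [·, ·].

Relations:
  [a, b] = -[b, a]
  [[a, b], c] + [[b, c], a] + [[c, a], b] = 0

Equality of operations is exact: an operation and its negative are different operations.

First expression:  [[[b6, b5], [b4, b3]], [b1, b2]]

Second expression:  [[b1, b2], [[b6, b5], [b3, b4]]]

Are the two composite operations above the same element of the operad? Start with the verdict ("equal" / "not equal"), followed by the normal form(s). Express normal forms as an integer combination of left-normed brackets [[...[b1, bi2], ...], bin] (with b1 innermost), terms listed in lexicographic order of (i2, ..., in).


The first expression, normalized: [[[[[b1, b2], b3], b4], b5], b6] - [[[[[b1, b2], b3], b4], b6], b5] - [[[[[b1, b2], b4], b3], b5], b6] + [[[[[b1, b2], b4], b3], b6], b5] - [[[[[b1, b2], b5], b6], b3], b4] + [[[[[b1, b2], b5], b6], b4], b3] + [[[[[b1, b2], b6], b5], b3], b4] - [[[[[b1, b2], b6], b5], b4], b3]
The second expression, normalized: [[[[[b1, b2], b3], b4], b5], b6] - [[[[[b1, b2], b3], b4], b6], b5] - [[[[[b1, b2], b4], b3], b5], b6] + [[[[[b1, b2], b4], b3], b6], b5] - [[[[[b1, b2], b5], b6], b3], b4] + [[[[[b1, b2], b5], b6], b4], b3] + [[[[[b1, b2], b6], b5], b3], b4] - [[[[[b1, b2], b6], b5], b4], b3]
One common form — equal.

equal; both compose to [[[[[b1, b2], b3], b4], b5], b6] - [[[[[b1, b2], b3], b4], b6], b5] - [[[[[b1, b2], b4], b3], b5], b6] + [[[[[b1, b2], b4], b3], b6], b5] - [[[[[b1, b2], b5], b6], b3], b4] + [[[[[b1, b2], b5], b6], b4], b3] + [[[[[b1, b2], b6], b5], b3], b4] - [[[[[b1, b2], b6], b5], b4], b3]


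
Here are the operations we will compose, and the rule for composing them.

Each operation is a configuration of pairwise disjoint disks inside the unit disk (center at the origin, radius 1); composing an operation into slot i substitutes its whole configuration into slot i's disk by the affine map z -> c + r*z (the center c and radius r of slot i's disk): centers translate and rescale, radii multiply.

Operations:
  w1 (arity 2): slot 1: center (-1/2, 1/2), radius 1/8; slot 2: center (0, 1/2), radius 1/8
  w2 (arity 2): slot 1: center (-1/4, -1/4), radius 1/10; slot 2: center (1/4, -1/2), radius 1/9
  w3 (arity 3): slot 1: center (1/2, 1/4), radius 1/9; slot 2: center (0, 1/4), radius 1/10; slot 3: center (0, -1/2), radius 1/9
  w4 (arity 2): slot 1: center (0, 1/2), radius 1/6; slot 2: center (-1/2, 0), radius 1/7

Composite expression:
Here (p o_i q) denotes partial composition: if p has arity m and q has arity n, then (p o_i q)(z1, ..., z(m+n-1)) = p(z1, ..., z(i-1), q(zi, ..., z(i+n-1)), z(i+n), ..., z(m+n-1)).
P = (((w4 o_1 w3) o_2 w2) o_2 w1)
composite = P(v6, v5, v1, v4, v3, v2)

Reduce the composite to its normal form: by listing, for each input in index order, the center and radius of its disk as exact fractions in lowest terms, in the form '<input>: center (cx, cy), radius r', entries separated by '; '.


v1: center (-1/240, 323/600), radius 1/4800; v2: center (-1/2, 0), radius 1/7; v3: center (0, 5/12), radius 1/54; v4: center (1/240, 8/15), radius 1/540; v5: center (-1/200, 323/600), radius 1/4800; v6: center (1/12, 13/24), radius 1/54

Follow each v-input down from w4: c' goes to c + r*c', radius to r*r'.
v6 passes through 2 substitutions, ending at center (1/12, 13/24), radius 1/54
v5 passes through 4 substitutions, ending at center (-1/200, 323/600), radius 1/4800
v1 passes through 4 substitutions, ending at center (-1/240, 323/600), radius 1/4800
v4 passes through 3 substitutions, ending at center (1/240, 8/15), radius 1/540
v3 passes through 2 substitutions, ending at center (0, 5/12), radius 1/54
v2 passes through 1 substitution, ending at center (-1/2, 0), radius 1/7


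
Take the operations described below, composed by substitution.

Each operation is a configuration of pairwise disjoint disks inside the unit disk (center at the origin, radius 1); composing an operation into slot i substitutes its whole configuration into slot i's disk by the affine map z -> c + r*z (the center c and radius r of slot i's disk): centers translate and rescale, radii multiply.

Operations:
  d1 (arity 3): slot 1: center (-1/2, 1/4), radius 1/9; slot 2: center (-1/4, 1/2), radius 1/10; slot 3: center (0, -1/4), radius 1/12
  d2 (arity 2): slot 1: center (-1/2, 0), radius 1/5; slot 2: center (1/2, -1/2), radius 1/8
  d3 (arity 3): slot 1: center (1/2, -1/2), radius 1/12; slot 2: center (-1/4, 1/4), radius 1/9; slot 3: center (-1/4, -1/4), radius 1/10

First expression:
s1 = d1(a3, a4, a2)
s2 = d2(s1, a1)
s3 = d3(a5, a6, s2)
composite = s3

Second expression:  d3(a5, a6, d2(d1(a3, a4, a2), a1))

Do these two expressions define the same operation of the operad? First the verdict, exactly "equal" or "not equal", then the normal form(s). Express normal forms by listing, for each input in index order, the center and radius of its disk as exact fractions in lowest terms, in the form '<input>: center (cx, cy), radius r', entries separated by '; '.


equal — both sides give a1: center (-1/5, -3/10), radius 1/80; a2: center (-3/10, -51/200), radius 1/600; a3: center (-31/100, -49/200), radius 1/450; a4: center (-61/200, -6/25), radius 1/500; a5: center (1/2, -1/2), radius 1/12; a6: center (-1/4, 1/4), radius 1/9

Normal form of the first expression: a1: center (-1/5, -3/10), radius 1/80; a2: center (-3/10, -51/200), radius 1/600; a3: center (-31/100, -49/200), radius 1/450; a4: center (-61/200, -6/25), radius 1/500; a5: center (1/2, -1/2), radius 1/12; a6: center (-1/4, 1/4), radius 1/9
Normal form of the second expression: a1: center (-1/5, -3/10), radius 1/80; a2: center (-3/10, -51/200), radius 1/600; a3: center (-31/100, -49/200), radius 1/450; a4: center (-61/200, -6/25), radius 1/500; a5: center (1/2, -1/2), radius 1/12; a6: center (-1/4, 1/4), radius 1/9
The normal forms match — equal.


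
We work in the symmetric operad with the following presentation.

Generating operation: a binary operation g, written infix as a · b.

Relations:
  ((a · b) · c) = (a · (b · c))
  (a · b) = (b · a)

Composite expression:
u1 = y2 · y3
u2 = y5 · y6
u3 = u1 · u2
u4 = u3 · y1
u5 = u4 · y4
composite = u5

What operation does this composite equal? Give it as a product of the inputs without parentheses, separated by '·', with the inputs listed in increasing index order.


y1 · y2 · y3 · y4 · y5 · y6

Both nesting and order wash out for g; what remains is which y's occur.
(y2 · y3) spells out as y2 · y3
(y5 · y6) spells out as y5 · y6
((y2 · y3) · (y5 · y6)) spells out as y2 · y3 · y5 · y6
(((y2 · y3) · (y5 · y6)) · y1) spells out as y2 · y3 · y5 · y6 · y1
((((y2 · y3) · (y5 · y6)) · y1) · y4) spells out as y2 · y3 · y5 · y6 · y1 · y4
reordering the factors by index: y1 · y2 · y3 · y4 · y5 · y6


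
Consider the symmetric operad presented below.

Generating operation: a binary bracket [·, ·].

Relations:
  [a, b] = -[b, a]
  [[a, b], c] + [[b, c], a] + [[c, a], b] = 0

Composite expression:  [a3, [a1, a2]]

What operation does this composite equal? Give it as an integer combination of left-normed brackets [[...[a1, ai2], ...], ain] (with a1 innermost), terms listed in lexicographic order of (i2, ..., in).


-[[a1, a2], a3]

Skip Jacobi rewriting: expand, keep a1-initial words, read off terms.
Composite bracket: [a3, [a1, a2]]
Expanding via [a, b] = ab - ba: 4 signed words (2^2 = 4).
The a1-initial words carry the normal form:
  sign of a1a2a3 is -1, so it contributes -[[a1, a2], a3]


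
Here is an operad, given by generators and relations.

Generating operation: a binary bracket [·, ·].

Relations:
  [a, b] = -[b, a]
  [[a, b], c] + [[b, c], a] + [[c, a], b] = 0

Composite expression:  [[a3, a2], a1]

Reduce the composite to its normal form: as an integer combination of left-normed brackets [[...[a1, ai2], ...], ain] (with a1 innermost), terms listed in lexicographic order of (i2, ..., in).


[[a1, a2], a3] - [[a1, a3], a2]


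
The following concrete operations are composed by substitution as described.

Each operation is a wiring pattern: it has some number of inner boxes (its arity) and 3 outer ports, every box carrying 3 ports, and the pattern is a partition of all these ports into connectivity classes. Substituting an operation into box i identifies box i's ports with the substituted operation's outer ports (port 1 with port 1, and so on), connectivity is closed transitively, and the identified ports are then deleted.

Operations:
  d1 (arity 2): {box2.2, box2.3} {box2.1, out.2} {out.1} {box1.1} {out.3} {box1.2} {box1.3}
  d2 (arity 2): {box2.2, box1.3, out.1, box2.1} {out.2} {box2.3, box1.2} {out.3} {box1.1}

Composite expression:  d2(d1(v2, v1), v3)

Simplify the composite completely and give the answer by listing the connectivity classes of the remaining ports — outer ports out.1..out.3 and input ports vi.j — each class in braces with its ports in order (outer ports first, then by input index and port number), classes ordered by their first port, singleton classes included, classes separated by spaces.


Treat the ports identified at d2 as solder joints: merge, then drop.
composing d1 on (v2, v1), with out.j its own outer ports: {out.1} {out.2, v1.1} {out.3} {v1.2, v1.3} {v2.1} {v2.2} {v2.3}
composing d2 on (v2, v1, v3), with out.j its own outer ports: {out.1, v3.1, v3.2} {out.2} {out.3} {v1.1, v3.3} {v1.2, v1.3} {v2.1} {v2.2} {v2.3}

{out.1, v3.1, v3.2} {out.2} {out.3} {v1.1, v3.3} {v1.2, v1.3} {v2.1} {v2.2} {v2.3}


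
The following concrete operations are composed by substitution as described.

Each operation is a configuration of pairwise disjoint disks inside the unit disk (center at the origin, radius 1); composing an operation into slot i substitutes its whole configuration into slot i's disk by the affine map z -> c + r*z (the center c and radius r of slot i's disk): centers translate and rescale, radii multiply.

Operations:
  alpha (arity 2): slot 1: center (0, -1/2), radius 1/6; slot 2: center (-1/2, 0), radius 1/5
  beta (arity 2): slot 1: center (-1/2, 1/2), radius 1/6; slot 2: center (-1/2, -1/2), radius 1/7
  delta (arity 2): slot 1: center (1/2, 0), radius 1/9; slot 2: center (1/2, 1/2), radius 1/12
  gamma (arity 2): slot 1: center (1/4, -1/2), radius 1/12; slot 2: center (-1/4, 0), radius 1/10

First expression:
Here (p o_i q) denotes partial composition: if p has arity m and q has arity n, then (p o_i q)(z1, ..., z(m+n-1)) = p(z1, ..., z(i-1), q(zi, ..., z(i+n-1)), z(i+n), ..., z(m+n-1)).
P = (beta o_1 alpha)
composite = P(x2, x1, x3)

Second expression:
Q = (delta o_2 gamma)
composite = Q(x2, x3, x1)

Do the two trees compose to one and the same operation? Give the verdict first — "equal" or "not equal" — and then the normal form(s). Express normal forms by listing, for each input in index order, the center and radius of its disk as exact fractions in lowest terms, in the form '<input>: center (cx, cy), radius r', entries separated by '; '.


Normal form of the first expression: x1: center (-7/12, 1/2), radius 1/30; x2: center (-1/2, 5/12), radius 1/36; x3: center (-1/2, -1/2), radius 1/7
Normal form of the second expression: x1: center (23/48, 1/2), radius 1/120; x2: center (1/2, 0), radius 1/9; x3: center (25/48, 11/24), radius 1/144
No match — not equal.

not equal; first: x1: center (-7/12, 1/2), radius 1/30; x2: center (-1/2, 5/12), radius 1/36; x3: center (-1/2, -1/2), radius 1/7; second: x1: center (23/48, 1/2), radius 1/120; x2: center (1/2, 0), radius 1/9; x3: center (25/48, 11/24), radius 1/144


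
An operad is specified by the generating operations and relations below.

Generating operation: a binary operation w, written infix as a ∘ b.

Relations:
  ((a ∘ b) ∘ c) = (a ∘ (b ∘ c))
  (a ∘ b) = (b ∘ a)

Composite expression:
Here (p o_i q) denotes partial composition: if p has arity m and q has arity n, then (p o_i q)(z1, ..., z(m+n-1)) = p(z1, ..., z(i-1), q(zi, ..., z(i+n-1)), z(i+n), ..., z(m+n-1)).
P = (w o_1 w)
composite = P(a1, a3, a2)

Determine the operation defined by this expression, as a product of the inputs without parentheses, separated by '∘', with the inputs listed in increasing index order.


Reordering under w is free, so list the a-inputs canonically.
(a1 ∘ a3) flattens to a1 ∘ a3
((a1 ∘ a3) ∘ a2) flattens to a1 ∘ a3 ∘ a2
commutativity sorts the factors: a1 ∘ a2 ∘ a3

a1 ∘ a2 ∘ a3


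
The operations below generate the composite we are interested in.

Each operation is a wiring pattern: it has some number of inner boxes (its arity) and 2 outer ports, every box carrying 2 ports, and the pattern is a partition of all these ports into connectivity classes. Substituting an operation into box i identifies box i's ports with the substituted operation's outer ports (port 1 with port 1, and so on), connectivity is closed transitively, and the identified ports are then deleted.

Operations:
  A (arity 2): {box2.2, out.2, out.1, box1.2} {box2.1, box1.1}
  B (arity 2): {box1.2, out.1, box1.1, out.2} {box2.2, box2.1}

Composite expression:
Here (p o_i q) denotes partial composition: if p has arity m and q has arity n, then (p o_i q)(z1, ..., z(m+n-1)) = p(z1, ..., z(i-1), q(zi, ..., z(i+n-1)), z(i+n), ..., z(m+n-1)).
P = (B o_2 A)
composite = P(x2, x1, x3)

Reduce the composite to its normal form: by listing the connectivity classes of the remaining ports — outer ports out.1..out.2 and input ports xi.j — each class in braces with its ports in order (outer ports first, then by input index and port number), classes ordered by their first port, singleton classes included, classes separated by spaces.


{out.1, out.2, x2.1, x2.2} {x1.1, x3.1} {x1.2, x3.2}


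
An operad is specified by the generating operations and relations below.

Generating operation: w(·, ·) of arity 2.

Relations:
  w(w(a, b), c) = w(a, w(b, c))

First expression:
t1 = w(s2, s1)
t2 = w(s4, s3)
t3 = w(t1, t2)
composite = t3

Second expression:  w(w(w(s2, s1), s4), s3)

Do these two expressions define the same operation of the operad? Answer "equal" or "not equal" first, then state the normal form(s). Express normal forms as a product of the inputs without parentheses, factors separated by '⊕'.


equal: each reduces to s2 ⊕ s1 ⊕ s4 ⊕ s3

The first expression, normalized: s2 ⊕ s1 ⊕ s4 ⊕ s3
The second expression, normalized: s2 ⊕ s1 ⊕ s4 ⊕ s3
Both agree, so they are equal.


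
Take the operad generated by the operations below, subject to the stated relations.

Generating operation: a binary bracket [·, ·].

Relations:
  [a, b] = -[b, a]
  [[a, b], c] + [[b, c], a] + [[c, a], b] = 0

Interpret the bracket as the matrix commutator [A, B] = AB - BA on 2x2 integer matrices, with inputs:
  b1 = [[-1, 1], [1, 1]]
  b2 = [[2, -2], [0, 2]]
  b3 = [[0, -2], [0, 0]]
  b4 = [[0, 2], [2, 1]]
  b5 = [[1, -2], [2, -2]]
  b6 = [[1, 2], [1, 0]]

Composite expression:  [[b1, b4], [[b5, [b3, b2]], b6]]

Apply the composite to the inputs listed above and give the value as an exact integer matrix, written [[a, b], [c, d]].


[b1, b4] = [[0, -3], [3, 0]]
[b3, b2] = [[0, 0], [0, 0]]
[b5, [b3, b2]] = [[0, 0], [0, 0]]
[[b5, [b3, b2]], b6] = [[0, 0], [0, 0]]
[[b1, b4], [[b5, [b3, b2]], b6]] = [[0, 0], [0, 0]]

[[0, 0], [0, 0]]


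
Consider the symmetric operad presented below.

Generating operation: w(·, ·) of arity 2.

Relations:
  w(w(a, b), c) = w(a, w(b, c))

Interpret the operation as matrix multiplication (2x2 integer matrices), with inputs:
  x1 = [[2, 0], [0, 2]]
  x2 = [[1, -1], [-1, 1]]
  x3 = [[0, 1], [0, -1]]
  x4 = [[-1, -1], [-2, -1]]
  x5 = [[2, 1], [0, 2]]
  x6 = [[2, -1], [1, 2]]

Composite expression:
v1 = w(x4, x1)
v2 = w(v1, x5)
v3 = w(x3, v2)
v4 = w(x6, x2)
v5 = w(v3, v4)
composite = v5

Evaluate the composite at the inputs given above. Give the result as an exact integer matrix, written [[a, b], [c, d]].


[[-16, 16], [16, -16]]

w(x4, x1) = [[-2, -2], [-4, -2]]
w(w(x4, x1), x5) = [[-4, -6], [-8, -8]]
w(x3, w(w(x4, x1), x5)) = [[-8, -8], [8, 8]]
w(x6, x2) = [[3, -3], [-1, 1]]
w(w(x3, w(w(x4, x1), x5)), w(x6, x2)) = [[-16, 16], [16, -16]]


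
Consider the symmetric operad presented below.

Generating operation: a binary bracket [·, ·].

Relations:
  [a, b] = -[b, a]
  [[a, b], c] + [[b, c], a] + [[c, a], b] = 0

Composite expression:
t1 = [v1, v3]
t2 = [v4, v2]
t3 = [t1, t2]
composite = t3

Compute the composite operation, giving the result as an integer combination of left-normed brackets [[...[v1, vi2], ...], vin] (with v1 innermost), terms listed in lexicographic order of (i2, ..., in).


-[[[v1, v3], v2], v4] + [[[v1, v3], v4], v2]


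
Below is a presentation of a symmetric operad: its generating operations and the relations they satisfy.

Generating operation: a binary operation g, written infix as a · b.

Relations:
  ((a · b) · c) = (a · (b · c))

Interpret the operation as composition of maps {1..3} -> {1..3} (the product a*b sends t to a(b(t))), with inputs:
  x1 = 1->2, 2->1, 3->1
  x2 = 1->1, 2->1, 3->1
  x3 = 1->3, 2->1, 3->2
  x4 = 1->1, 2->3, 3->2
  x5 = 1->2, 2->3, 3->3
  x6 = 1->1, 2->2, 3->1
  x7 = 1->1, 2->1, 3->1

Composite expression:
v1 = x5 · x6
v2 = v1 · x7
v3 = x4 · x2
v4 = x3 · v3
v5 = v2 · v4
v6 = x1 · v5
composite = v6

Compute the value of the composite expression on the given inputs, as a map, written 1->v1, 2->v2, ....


1->1, 2->1, 3->1

(x5 · x6) = 1->2, 2->3, 3->2
((x5 · x6) · x7) = 1->2, 2->2, 3->2
(x4 · x2) = 1->1, 2->1, 3->1
(x3 · (x4 · x2)) = 1->3, 2->3, 3->3
(((x5 · x6) · x7) · (x3 · (x4 · x2))) = 1->2, 2->2, 3->2
(x1 · (((x5 · x6) · x7) · (x3 · (x4 · x2)))) = 1->1, 2->1, 3->1


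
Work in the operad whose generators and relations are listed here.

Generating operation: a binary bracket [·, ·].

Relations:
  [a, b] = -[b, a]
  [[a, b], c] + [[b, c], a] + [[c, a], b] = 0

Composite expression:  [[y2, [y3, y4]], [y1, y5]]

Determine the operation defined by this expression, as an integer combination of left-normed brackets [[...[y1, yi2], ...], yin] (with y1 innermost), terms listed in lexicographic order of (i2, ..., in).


-[[[[y1, y5], y2], y3], y4] + [[[[y1, y5], y2], y4], y3] + [[[[y1, y5], y3], y4], y2] - [[[[y1, y5], y4], y3], y2]

Antisymmetry and Jacobi reduce to y1-anchored left-normed brackets.
Composite bracket: [[y2, [y3, y4]], [y1, y5]]
Expanding via [a, b] = ab - ba: 16 signed words (2^4 = 16).
Keep just the words that open with y1:
  y1y5y2y3y4 (sign -1) contributes -[[[[y1, y5], y2], y3], y4]
  y1y5y2y4y3 (sign +1) contributes +[[[[y1, y5], y2], y4], y3]
  y1y5y3y4y2 (sign +1) contributes +[[[[y1, y5], y3], y4], y2]
  y1y5y4y3y2 (sign -1) contributes -[[[[y1, y5], y4], y3], y2]


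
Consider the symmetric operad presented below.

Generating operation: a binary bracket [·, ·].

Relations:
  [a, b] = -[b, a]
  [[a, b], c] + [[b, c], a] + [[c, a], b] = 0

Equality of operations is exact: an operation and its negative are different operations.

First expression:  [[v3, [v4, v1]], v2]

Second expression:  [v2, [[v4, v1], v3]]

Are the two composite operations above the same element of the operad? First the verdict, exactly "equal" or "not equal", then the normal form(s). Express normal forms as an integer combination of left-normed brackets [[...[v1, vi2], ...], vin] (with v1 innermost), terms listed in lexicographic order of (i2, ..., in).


Reducing the first expression gives [[[v1, v4], v3], v2]
Reducing the second expression gives [[[v1, v4], v3], v2]
The normal forms match — equal.

equal; the common form is [[[v1, v4], v3], v2]


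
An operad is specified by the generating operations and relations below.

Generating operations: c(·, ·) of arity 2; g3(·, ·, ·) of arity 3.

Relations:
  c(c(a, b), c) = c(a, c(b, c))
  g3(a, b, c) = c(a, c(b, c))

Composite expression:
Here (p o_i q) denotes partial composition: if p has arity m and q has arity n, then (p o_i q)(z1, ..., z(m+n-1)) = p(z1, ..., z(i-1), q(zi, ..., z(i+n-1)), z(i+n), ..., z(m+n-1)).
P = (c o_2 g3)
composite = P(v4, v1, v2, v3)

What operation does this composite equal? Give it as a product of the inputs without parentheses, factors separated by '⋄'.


v4 ⋄ v1 ⋄ v2 ⋄ v3

Associativity of c dissolves the nesting; only the v-input order survives.
g3(v1, v2, v3) reduces to v1 ⋄ v2 ⋄ v3
c(v4, g3(v1, v2, v3)) reduces to v4 ⋄ v1 ⋄ v2 ⋄ v3


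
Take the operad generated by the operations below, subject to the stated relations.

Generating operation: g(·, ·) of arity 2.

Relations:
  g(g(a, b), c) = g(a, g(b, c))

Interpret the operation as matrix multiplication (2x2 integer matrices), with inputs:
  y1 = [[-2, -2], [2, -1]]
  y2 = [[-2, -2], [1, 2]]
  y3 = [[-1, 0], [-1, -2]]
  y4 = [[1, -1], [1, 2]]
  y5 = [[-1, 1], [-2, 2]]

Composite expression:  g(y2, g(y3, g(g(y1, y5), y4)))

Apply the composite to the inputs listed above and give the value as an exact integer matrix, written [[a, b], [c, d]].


[[0, -72], [0, 54]]

g(y1, y5) = [[6, -6], [0, 0]]
g(g(y1, y5), y4) = [[0, -18], [0, 0]]
g(y3, g(g(y1, y5), y4)) = [[0, 18], [0, 18]]
g(y2, g(y3, g(g(y1, y5), y4))) = [[0, -72], [0, 54]]


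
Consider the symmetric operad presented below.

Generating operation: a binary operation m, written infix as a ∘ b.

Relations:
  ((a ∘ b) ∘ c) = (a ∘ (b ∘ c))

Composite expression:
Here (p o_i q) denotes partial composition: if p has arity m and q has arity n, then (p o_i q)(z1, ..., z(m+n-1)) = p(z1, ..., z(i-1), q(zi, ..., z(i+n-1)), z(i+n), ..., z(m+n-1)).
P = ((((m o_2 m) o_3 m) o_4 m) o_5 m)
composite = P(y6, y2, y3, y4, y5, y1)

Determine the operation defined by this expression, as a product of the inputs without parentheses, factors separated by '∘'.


y6 ∘ y2 ∘ y3 ∘ y4 ∘ y5 ∘ y1

The m-tree's shape is irrelevant; the y-reading-order decides.
(y5 ∘ y1) spells out as y5 ∘ y1
(y4 ∘ (y5 ∘ y1)) spells out as y4 ∘ y5 ∘ y1
(y3 ∘ (y4 ∘ (y5 ∘ y1))) spells out as y3 ∘ y4 ∘ y5 ∘ y1
(y2 ∘ (y3 ∘ (y4 ∘ (y5 ∘ y1)))) spells out as y2 ∘ y3 ∘ y4 ∘ y5 ∘ y1
(y6 ∘ (y2 ∘ (y3 ∘ (y4 ∘ (y5 ∘ y1))))) spells out as y6 ∘ y2 ∘ y3 ∘ y4 ∘ y5 ∘ y1
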